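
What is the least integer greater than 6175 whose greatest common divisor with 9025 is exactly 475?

6650

9025 = 475·19. Any m with gcd(m, 9025) = 475 is a multiple of 475, say 475s, with s coprime to 19.
Need s > 6175/475, so s ≥ 14. First s ≥ 14 with gcd(s, 19) = 1 is s = 14. Thus m = 475·14 = 6650.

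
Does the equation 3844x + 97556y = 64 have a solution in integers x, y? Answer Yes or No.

By Bézout, 3844x + 97556y = 64 has integer solutions iff gcd(3844, 97556) | 64.
Euclid: 97556 = 25·3844 + 1456; 3844 = 2·1456 + 932; 1456 = 1·932 + 524; 932 = 1·524 + 408; 524 = 1·408 + 116; 408 = 3·116 + 60; 116 = 1·60 + 56; 60 = 1·56 + 4; 56 = 14·4 + 0. gcd = 4; 64 mod 4 = 0. Yes.

Yes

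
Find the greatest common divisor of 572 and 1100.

Euclid: 1100 = 1·572 + 528; 572 = 1·528 + 44; 528 = 12·44 + 0. Last nonzero remainder: 44.

44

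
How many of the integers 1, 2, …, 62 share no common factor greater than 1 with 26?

26 = 2·13. Inclusion–exclusion on these primes:
62 − ⌊62/2⌋ − ⌊62/13⌋ + ⌊62/26⌋ = 29

29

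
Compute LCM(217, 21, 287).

217 = 7 · 31; 21 = 3 · 7; 287 = 7 · 41
lcm takes max exponent of each prime: 3 · 7 · 31 · 41 = 26691

26691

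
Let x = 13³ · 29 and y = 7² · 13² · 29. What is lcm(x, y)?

max exponent per prime: 7² · 13³ · 29 = 3121937

3121937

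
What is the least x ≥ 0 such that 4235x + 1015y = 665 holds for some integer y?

Euclid: 4235 = 4·1015 + 175; 1015 = 5·175 + 140; 175 = 1·140 + 35; 140 = 4·35 + 0 → gcd = 35; 665 = 35·19.
Back-substitution yields 4235·(6) + 1015·(-25) = 35, so one solution is x = 6·19 = 114, y = -25·19 = -475.
Solutions in x differ by 1015/35 = 29; the one in [0, 29) is 114 mod 29 = 27.

27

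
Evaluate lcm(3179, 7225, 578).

158950

lcm(3179, 7225) = 3179·7225/gcd = 22968275/289 = 79475
lcm(79475, 578) = 79475·578/gcd = 45936550/289 = 158950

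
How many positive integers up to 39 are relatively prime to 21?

22

Prime factors of 21: 3, 7. Count integers ≤ 39 divisible by none of them.
By inclusion–exclusion: 39 − ⌊39/3⌋ − ⌊39/7⌋ + ⌊39/21⌋ = 22.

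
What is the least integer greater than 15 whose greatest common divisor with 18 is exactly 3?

21

18 = 3·6. Any k with gcd(k, 18) = 3 is a multiple of 3, say 3s, with s coprime to 6.
Need s > 15/3, so s ≥ 6. First s ≥ 6 with gcd(s, 6) = 1 is s = 7. Thus k = 3·7 = 21.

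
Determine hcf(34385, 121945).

5

34385 = 5 · 13 · 23²
121945 = 5 · 29³
Common: 5 = 5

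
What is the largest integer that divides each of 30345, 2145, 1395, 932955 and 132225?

15

gcd(30345, 2145): 30345 = 14·2145 + 315; 2145 = 6·315 + 255; 315 = 1·255 + 60; 255 = 4·60 + 15; 60 = 4·15 + 0 → 15
gcd(15, 1395): 1395 = 93·15 + 0 → 15
gcd(15, 932955): 932955 = 62197·15 + 0 → 15
gcd(15, 132225): 132225 = 8815·15 + 0 → 15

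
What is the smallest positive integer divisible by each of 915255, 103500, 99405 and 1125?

915255 = 3² · 5 · 11 · 43²; 103500 = 2² · 3² · 5³ · 23; 99405 = 3² · 5 · 47²; 1125 = 3² · 5³
lcm takes max exponent of each prime: 2² · 3² · 5³ · 11 · 23 · 43² · 47² = 4650136078500

4650136078500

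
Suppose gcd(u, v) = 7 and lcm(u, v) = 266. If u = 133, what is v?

14

u·v = gcd·lcm = 7·266 = 1862, so v = 1862/133 = 14.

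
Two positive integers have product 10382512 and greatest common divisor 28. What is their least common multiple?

For any two positive integers, gcd × lcm equals their product. Hence lcm = 10382512 / 28 = 370804.

370804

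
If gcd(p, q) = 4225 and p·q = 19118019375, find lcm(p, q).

4524975

Since gcd(p,q)·lcm(p,q) = pq, lcm = 19118019375/4225 = 4524975.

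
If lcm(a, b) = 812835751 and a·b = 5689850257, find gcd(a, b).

7

From gcd × lcm = ab: gcd = 5689850257 / 812835751 = 7.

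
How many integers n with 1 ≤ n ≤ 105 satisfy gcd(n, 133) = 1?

85

133 = 7·19. Inclusion–exclusion on these primes:
105 − ⌊105/7⌋ − ⌊105/19⌋ + ⌊105/133⌋ = 85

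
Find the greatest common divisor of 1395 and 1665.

45

Euclid: 1665 = 1·1395 + 270; 1395 = 5·270 + 45; 270 = 6·45 + 0. Last nonzero remainder: 45.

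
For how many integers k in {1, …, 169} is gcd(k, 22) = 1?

Prime factors of 22: 2, 11. Count integers ≤ 169 divisible by none of them.
By inclusion–exclusion: 169 − ⌊169/2⌋ − ⌊169/11⌋ + ⌊169/22⌋ = 77.

77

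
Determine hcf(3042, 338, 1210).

2

3042 = 2 · 3² · 13²; 338 = 2 · 13²; 1210 = 2 · 5 · 11²
gcd takes min exponent of each prime: 2 = 2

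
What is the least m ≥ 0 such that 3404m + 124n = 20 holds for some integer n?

Reduce mod 124: 3404m ≡ 20 (mod 124). With g = gcd(3404, 124) = 4 dividing 20, divide through: 851m ≡ 5 (mod 31).
Since gcd(851, 31) = 1, m ≡ 5·(851)⁻¹ ≡ 7 (mod 31). Smallest non-negative: 7.

7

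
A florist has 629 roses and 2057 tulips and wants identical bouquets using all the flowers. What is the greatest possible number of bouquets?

17

629 = 17 · 37
2057 = 11² · 17
Common: 17 = 17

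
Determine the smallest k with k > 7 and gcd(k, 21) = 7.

14

Multiples of 7 above 7: 7·2, 7·3, … . Need the cofactor coprime to 21/7 = 3.
Checking s = 2, 3, … the first with gcd(s, 3) = 1 is s = 2, giving 14.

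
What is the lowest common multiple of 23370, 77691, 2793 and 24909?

lcm(23370, 77691) = 23370·77691/gcd = 1815638670/57 = 31853310
lcm(31853310, 2793) = 31853310·2793/gcd = 88966294830/57 = 1560812190
lcm(1560812190, 24909) = 1560812190·24909/gcd = 38878270840710/57 = 682074927030

682074927030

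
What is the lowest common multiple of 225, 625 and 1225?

225 = 3² · 5²; 625 = 5⁴; 1225 = 5² · 7²
lcm takes max exponent of each prime: 3² · 5⁴ · 7² = 275625

275625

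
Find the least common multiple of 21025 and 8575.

7211575

gcd first: 21025 = 2·8575 + 3875; 8575 = 2·3875 + 825; 3875 = 4·825 + 575; 825 = 1·575 + 250; 575 = 2·250 + 75; 250 = 3·75 + 25; 75 = 3·25 + 0 → gcd = 25
lcm = 21025·8575/gcd = 180289375/25 = 7211575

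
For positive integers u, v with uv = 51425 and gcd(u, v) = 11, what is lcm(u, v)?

For any two positive integers, gcd × lcm equals their product. Hence lcm = 51425 / 11 = 4675.

4675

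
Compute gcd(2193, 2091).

51

Euclid: 2193 = 1·2091 + 102; 2091 = 20·102 + 51; 102 = 2·51 + 0. Last nonzero remainder: 51.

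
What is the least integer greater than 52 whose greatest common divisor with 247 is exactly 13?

247 = 13·19. Any a with gcd(a, 247) = 13 is a multiple of 13, say 13s, with s coprime to 19.
Need s > 52/13, so s ≥ 5. First s ≥ 5 with gcd(s, 19) = 1 is s = 5. Thus a = 13·5 = 65.

65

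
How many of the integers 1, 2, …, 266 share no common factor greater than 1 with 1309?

195

1309 = 7·11·17. Inclusion–exclusion on these primes:
266 − ⌊266/7⌋ − ⌊266/11⌋ − ⌊266/17⌋ + ⌊266/77⌋ + ⌊266/119⌋ + ⌊266/187⌋ − ⌊266/1309⌋ = 195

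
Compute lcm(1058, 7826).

1058 = 2 · 23²; 7826 = 2 · 7 · 13 · 43
max exponents: 2 · 7 · 13 · 23² · 43 = 4139954

4139954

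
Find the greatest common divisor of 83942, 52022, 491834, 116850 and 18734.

gcd(83942, 52022): 83942 = 1·52022 + 31920; 52022 = 1·31920 + 20102; 31920 = 1·20102 + 11818; 20102 = 1·11818 + 8284; 11818 = 1·8284 + 3534; 8284 = 2·3534 + 1216; 3534 = 2·1216 + 1102; 1216 = 1·1102 + 114; 1102 = 9·114 + 76; 114 = 1·76 + 38; 76 = 2·38 + 0 → 38
gcd(38, 491834): 491834 = 12943·38 + 0 → 38
gcd(38, 116850): 116850 = 3075·38 + 0 → 38
gcd(38, 18734): 18734 = 493·38 + 0 → 38

38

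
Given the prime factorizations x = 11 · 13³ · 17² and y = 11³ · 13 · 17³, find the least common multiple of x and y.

max exponent per prime: 11³ · 13³ · 17³ = 14366628991

14366628991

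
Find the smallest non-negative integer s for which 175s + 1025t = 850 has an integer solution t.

gcd(175, 1025) = 25 (Euclid: 1025 = 5·175 + 150; 175 = 1·150 + 25; 150 = 6·25 + 0), and 25 | 850.
Extended Euclid: 175·(6) + 1025·(-1) = 25. Scale by 34: s₀ = 204.
General solution s = s₀ + 41k; reducing mod 41 gives s = 40 (and t = -6).

40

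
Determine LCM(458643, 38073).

5820638313

gcd first: 458643 = 12·38073 + 1767; 38073 = 21·1767 + 966; 1767 = 1·966 + 801; 966 = 1·801 + 165; 801 = 4·165 + 141; 165 = 1·141 + 24; 141 = 5·24 + 21; 24 = 1·21 + 3; 21 = 7·3 + 0 → gcd = 3
lcm = 458643·38073/gcd = 17461914939/3 = 5820638313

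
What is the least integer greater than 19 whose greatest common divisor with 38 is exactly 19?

38 = 19·2. Any m with gcd(m, 38) = 19 is a multiple of 19, say 19s, with s coprime to 2.
Need s > 19/19, so s ≥ 2. First s ≥ 2 with gcd(s, 2) = 1 is s = 3. Thus m = 19·3 = 57.

57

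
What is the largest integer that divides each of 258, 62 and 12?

2

258 = 2 · 3 · 43; 62 = 2 · 31; 12 = 2² · 3
gcd takes min exponent of each prime: 2 = 2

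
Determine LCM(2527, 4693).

32851

2527 = 7 · 19²; 4693 = 13 · 19²
max exponents: 7 · 13 · 19² = 32851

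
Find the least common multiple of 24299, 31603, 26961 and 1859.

171106827177

24299 = 11 · 47²; 31603 = 11 · 13² · 17; 26961 = 3 · 11 · 19 · 43; 1859 = 11 · 13²
lcm takes max exponent of each prime: 3 · 11 · 13² · 17 · 19 · 43 · 47² = 171106827177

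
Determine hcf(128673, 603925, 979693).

128673 = 3² · 17 · 29²; 603925 = 5² · 7² · 17 · 29; 979693 = 11 · 13² · 17 · 31
gcd takes min exponent of each prime: 17 = 17

17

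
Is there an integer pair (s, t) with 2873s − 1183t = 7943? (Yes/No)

gcd(2873, 1183): 2873 = 2·1183 + 507; 1183 = 2·507 + 169; 507 = 3·169 + 0 → 169
169 divides 7943, so a solution exists.

Yes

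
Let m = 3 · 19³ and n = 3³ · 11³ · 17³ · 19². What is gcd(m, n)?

min exponent per shared prime: 3 · 19² = 1083

1083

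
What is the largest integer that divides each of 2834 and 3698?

2834 = 2 · 13 · 109
3698 = 2 · 43²
Common: 2 = 2

2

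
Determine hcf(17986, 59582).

17986 = 2 · 17 · 23²
59582 = 2 · 31³
Common: 2 = 2

2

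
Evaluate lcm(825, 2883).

792825

825 = 3 · 5² · 11; 2883 = 3 · 31²
max exponents: 3 · 5² · 11 · 31² = 792825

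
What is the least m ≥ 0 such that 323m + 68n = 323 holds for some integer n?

gcd(323, 68) = 17 (Euclid: 323 = 4·68 + 51; 68 = 1·51 + 17; 51 = 3·17 + 0), and 17 | 323.
Extended Euclid: 323·(-1) + 68·(5) = 17. Scale by 19: m₀ = -19.
General solution m = m₀ + 4t; reducing mod 4 gives m = 1 (and n = 0).

1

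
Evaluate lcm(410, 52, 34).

lcm(410, 52) = 410·52/gcd = 21320/2 = 10660
lcm(10660, 34) = 10660·34/gcd = 362440/2 = 181220

181220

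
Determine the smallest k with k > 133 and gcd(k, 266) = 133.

gcd(k, 266) = 133 forces 133 | k; write k = 133s. Then gcd(133s, 133·2) = 133·gcd(s, 2), so need gcd(s, 2) = 1.
133s > 133 gives s ≥ 2. The least s ≥ 2 coprime to 2 is 3, so k = 133·3 = 399.

399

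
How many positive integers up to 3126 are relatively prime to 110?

1136

Prime factors of 110: 2, 5, 11. Count integers ≤ 3126 divisible by none of them.
By inclusion–exclusion: 3126 − ⌊3126/2⌋ − ⌊3126/5⌋ − ⌊3126/11⌋ + ⌊3126/10⌋ + ⌊3126/22⌋ + ⌊3126/55⌋ − ⌊3126/110⌋ = 1136.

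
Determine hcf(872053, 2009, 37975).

49

872053 = 7² · 13 · 37²; 2009 = 7² · 41; 37975 = 5² · 7² · 31
gcd takes min exponent of each prime: 7² = 49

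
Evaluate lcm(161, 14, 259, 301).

512302

161 = 7 · 23; 14 = 2 · 7; 259 = 7 · 37; 301 = 7 · 43
lcm takes max exponent of each prime: 2 · 7 · 23 · 37 · 43 = 512302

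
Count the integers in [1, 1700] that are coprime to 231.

884

231 = 3·7·11. Inclusion–exclusion on these primes:
1700 − ⌊1700/3⌋ − ⌊1700/7⌋ − ⌊1700/11⌋ + ⌊1700/21⌋ + ⌊1700/33⌋ + ⌊1700/77⌋ − ⌊1700/231⌋ = 884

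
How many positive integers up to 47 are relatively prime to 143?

40

Prime factors of 143: 11, 13. Count integers ≤ 47 divisible by none of them.
By inclusion–exclusion: 47 − ⌊47/11⌋ − ⌊47/13⌋ + ⌊47/143⌋ = 40.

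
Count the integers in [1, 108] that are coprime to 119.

119 = 7·17. Inclusion–exclusion on these primes:
108 − ⌊108/7⌋ − ⌊108/17⌋ + ⌊108/119⌋ = 87

87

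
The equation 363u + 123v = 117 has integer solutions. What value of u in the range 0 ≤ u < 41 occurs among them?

1

Euclid: 363 = 2·123 + 117; 123 = 1·117 + 6; 117 = 19·6 + 3; 6 = 2·3 + 0 → gcd = 3; 117 = 3·39.
Back-substitution yields 363·(20) + 123·(-59) = 3, so one solution is u = 20·39 = 780, v = -59·39 = -2301.
Solutions in u differ by 123/3 = 41; the one in [0, 41) is 780 mod 41 = 1.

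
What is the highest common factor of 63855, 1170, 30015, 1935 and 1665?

45

gcd(63855, 1170): 63855 = 54·1170 + 675; 1170 = 1·675 + 495; 675 = 1·495 + 180; 495 = 2·180 + 135; 180 = 1·135 + 45; 135 = 3·45 + 0 → 45
gcd(45, 30015): 30015 = 667·45 + 0 → 45
gcd(45, 1935): 1935 = 43·45 + 0 → 45
gcd(45, 1665): 1665 = 37·45 + 0 → 45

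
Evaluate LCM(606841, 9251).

gcd first: 606841 = 65·9251 + 5526; 9251 = 1·5526 + 3725; 5526 = 1·3725 + 1801; 3725 = 2·1801 + 123; 1801 = 14·123 + 79; 123 = 1·79 + 44; 79 = 1·44 + 35; 44 = 1·35 + 9; 35 = 3·9 + 8; 9 = 1·8 + 1; 8 = 8·1 + 0 → gcd = 1
lcm = 606841·9251/gcd = 5613886091/1 = 5613886091

5613886091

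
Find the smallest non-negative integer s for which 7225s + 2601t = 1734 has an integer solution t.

Euclid: 7225 = 2·2601 + 2023; 2601 = 1·2023 + 578; 2023 = 3·578 + 289; 578 = 2·289 + 0 → gcd = 289; 1734 = 289·6.
Back-substitution yields 7225·(4) + 2601·(-11) = 289, so one solution is s = 4·6 = 24, t = -11·6 = -66.
Solutions in s differ by 2601/289 = 9; the one in [0, 9) is 24 mod 9 = 6.

6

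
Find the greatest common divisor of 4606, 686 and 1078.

gcd(4606, 686): 4606 = 6·686 + 490; 686 = 1·490 + 196; 490 = 2·196 + 98; 196 = 2·98 + 0 → 98
gcd(98, 1078): 1078 = 11·98 + 0 → 98

98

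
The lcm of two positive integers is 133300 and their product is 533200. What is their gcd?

gcd·lcm = product, so gcd = 533200/133300 = 4.

4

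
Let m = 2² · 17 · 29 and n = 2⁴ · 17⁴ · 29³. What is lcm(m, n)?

max exponent per prime: 2⁴ · 17⁴ · 29³ = 32591898704

32591898704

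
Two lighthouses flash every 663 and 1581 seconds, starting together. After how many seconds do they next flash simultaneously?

20553

gcd first: 1581 = 2·663 + 255; 663 = 2·255 + 153; 255 = 1·153 + 102; 153 = 1·102 + 51; 102 = 2·51 + 0 → gcd = 51
lcm = 663·1581/gcd = 1048203/51 = 20553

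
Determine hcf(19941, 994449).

867

Euclid: 994449 = 49·19941 + 17340; 19941 = 1·17340 + 2601; 17340 = 6·2601 + 1734; 2601 = 1·1734 + 867; 1734 = 2·867 + 0. Last nonzero remainder: 867.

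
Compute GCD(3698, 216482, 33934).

gcd(3698, 216482): 216482 = 58·3698 + 1998; 3698 = 1·1998 + 1700; 1998 = 1·1700 + 298; 1700 = 5·298 + 210; 298 = 1·210 + 88; 210 = 2·88 + 34; 88 = 2·34 + 20; 34 = 1·20 + 14; 20 = 1·14 + 6; 14 = 2·6 + 2; 6 = 3·2 + 0 → 2
gcd(2, 33934): 33934 = 16967·2 + 0 → 2

2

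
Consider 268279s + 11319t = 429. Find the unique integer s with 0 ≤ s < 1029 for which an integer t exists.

Euclid: 268279 = 23·11319 + 7942; 11319 = 1·7942 + 3377; 7942 = 2·3377 + 1188; 3377 = 2·1188 + 1001; 1188 = 1·1001 + 187; 1001 = 5·187 + 66; 187 = 2·66 + 55; 66 = 1·55 + 11; 55 = 5·11 + 0 → gcd = 11; 429 = 11·39.
Back-substitution yields 268279·(-181) + 11319·(4290) = 11, so one solution is s = -181·39 = -7059, t = 4290·39 = 167310.
Solutions in s differ by 11319/11 = 1029; the one in [0, 1029) is -7059 mod 1029 = 144.

144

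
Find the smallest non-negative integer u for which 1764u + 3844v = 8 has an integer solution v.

gcd(1764, 3844) = 4 (Euclid: 3844 = 2·1764 + 316; 1764 = 5·316 + 184; 316 = 1·184 + 132; 184 = 1·132 + 52; 132 = 2·52 + 28; 52 = 1·28 + 24; 28 = 1·24 + 4; 24 = 6·4 + 0), and 4 | 8.
Extended Euclid: 1764·(-146) + 3844·(67) = 4. Scale by 2: u₀ = -292.
General solution u = u₀ + 961t; reducing mod 961 gives u = 669 (and v = -307).

669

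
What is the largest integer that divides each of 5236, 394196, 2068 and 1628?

gcd(5236, 394196): 394196 = 75·5236 + 1496; 5236 = 3·1496 + 748; 1496 = 2·748 + 0 → 748
gcd(748, 2068): 2068 = 2·748 + 572; 748 = 1·572 + 176; 572 = 3·176 + 44; 176 = 4·44 + 0 → 44
gcd(44, 1628): 1628 = 37·44 + 0 → 44

44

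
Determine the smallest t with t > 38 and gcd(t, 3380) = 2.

Multiples of 2 above 38: 2·20, 2·21, … . Need the cofactor coprime to 3380/2 = 1690.
Checking s = 20, 21, … the first with gcd(s, 1690) = 1 is s = 21, giving 42.

42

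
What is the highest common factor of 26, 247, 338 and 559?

13

26 = 2 · 13; 247 = 13 · 19; 338 = 2 · 13²; 559 = 13 · 43
gcd takes min exponent of each prime: 13 = 13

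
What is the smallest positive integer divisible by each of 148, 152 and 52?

lcm(148, 152) = 148·152/gcd = 22496/4 = 5624
lcm(5624, 52) = 5624·52/gcd = 292448/4 = 73112

73112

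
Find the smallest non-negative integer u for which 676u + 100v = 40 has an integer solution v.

15

Reduce mod 100: 676u ≡ 40 (mod 100). With g = gcd(676, 100) = 4 dividing 40, divide through: 169u ≡ 10 (mod 25).
Since gcd(169, 25) = 1, u ≡ 10·(169)⁻¹ ≡ 15 (mod 25). Smallest non-negative: 15.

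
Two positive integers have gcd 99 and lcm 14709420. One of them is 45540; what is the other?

u·v = gcd·lcm = 99·14709420 = 1456232580, so v = 1456232580/45540 = 31977.

31977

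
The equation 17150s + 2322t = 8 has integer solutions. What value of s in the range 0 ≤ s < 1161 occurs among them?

736

gcd(17150, 2322) = 2 (Euclid: 17150 = 7·2322 + 896; 2322 = 2·896 + 530; 896 = 1·530 + 366; 530 = 1·366 + 164; 366 = 2·164 + 38; 164 = 4·38 + 12; 38 = 3·12 + 2; 12 = 6·2 + 0), and 2 | 8.
Extended Euclid: 17150·(184) + 2322·(-1359) = 2. Scale by 4: s₀ = 736.
General solution s = s₀ + 1161k; reducing mod 1161 gives s = 736 (and t = -5436).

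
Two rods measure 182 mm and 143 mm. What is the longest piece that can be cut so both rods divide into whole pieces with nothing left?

182 = 2 · 7 · 13
143 = 11 · 13
Common: 13 = 13

13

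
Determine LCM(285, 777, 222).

285 = 3 · 5 · 19; 777 = 3 · 7 · 37; 222 = 2 · 3 · 37
lcm takes max exponent of each prime: 2 · 3 · 5 · 7 · 19 · 37 = 147630

147630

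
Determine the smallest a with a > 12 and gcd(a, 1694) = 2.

gcd(a, 1694) = 2 forces 2 | a; write a = 2s. Then gcd(2s, 2·847) = 2·gcd(s, 847), so need gcd(s, 847) = 1.
2s > 12 gives s ≥ 7. The least s ≥ 7 coprime to 847 is 8, so a = 2·8 = 16.

16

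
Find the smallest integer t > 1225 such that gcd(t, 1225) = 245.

1470

gcd(t, 1225) = 245 forces 245 | t; write t = 245s. Then gcd(245s, 245·5) = 245·gcd(s, 5), so need gcd(s, 5) = 1.
245s > 1225 gives s ≥ 6. The least s ≥ 6 coprime to 5 is 6, so t = 245·6 = 1470.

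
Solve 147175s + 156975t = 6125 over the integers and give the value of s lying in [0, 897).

560

Euclid: 156975 = 1·147175 + 9800; 147175 = 15·9800 + 175; 9800 = 56·175 + 0 → gcd = 175; 6125 = 175·35.
Back-substitution yields 147175·(16) + 156975·(-15) = 175, so one solution is s = 16·35 = 560, t = -15·35 = -525.
Solutions in s differ by 156975/175 = 897; the one in [0, 897) is 560 mod 897 = 560.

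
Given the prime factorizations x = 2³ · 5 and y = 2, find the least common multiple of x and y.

40

max exponent per prime: 2³ · 5 = 40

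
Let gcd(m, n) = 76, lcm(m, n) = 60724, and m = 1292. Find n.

m·n = gcd·lcm = 76·60724 = 4615024, so n = 4615024/1292 = 3572.

3572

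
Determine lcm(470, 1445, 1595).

43329770

lcm(470, 1445) = 470·1445/gcd = 679150/5 = 135830
lcm(135830, 1595) = 135830·1595/gcd = 216648850/5 = 43329770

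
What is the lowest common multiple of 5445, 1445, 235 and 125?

1848985875

lcm(5445, 1445) = 5445·1445/gcd = 7868025/5 = 1573605
lcm(1573605, 235) = 1573605·235/gcd = 369797175/5 = 73959435
lcm(73959435, 125) = 73959435·125/gcd = 9244929375/5 = 1848985875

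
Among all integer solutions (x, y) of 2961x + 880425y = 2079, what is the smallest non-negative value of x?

Reduce mod 880425: 2961x ≡ 2079 (mod 880425). With g = gcd(2961, 880425) = 63 dividing 2079, divide through: 47x ≡ 33 (mod 13975).
Since gcd(47, 13975) = 1, x ≡ 33·(47)⁻¹ ≡ 12489 (mod 13975). Smallest non-negative: 12489.

12489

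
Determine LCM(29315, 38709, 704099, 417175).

53112176649675

29315 = 5 · 11 · 13 · 41; 38709 = 3² · 11 · 17 · 23; 704099 = 11³ · 23²; 417175 = 5² · 11 · 37 · 41
lcm takes max exponent of each prime: 3² · 5² · 11³ · 13 · 17 · 23² · 37 · 41 = 53112176649675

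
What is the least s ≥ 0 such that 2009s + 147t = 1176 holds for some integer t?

Euclid: 2009 = 13·147 + 98; 147 = 1·98 + 49; 98 = 2·49 + 0 → gcd = 49; 1176 = 49·24.
Back-substitution yields 2009·(-1) + 147·(14) = 49, so one solution is s = -1·24 = -24, t = 14·24 = 336.
Solutions in s differ by 147/49 = 3; the one in [0, 3) is -24 mod 3 = 0.

0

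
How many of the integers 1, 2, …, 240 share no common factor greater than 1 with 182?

Prime factors of 182: 2, 7, 13. Count integers ≤ 240 divisible by none of them.
By inclusion–exclusion: 240 − ⌊240/2⌋ − ⌊240/7⌋ − ⌊240/13⌋ + ⌊240/14⌋ + ⌊240/26⌋ + ⌊240/91⌋ − ⌊240/182⌋ = 95.

95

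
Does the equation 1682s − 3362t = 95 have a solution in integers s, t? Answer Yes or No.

No

By Bézout, 1682s − 3362t = 95 has integer solutions iff gcd(1682, 3362) | 95.
Euclid: 3362 = 1·1682 + 1680; 1682 = 1·1680 + 2; 1680 = 840·2 + 0. gcd = 2; 95 mod 2 = 1. No.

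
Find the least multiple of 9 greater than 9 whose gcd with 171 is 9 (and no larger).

18

171 = 9·19. Any t with gcd(t, 171) = 9 is a multiple of 9, say 9s, with s coprime to 19.
Need s > 9/9, so s ≥ 2. First s ≥ 2 with gcd(s, 19) = 1 is s = 2. Thus t = 9·2 = 18.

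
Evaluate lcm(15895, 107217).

gcd first: 107217 = 6·15895 + 11847; 15895 = 1·11847 + 4048; 11847 = 2·4048 + 3751; 4048 = 1·3751 + 297; 3751 = 12·297 + 187; 297 = 1·187 + 110; 187 = 1·110 + 77; 110 = 1·77 + 33; 77 = 2·33 + 11; 33 = 3·11 + 0 → gcd = 11
lcm = 15895·107217/gcd = 1704214215/11 = 154928565

154928565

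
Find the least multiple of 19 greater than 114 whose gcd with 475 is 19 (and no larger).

475 = 19·25. Any t with gcd(t, 475) = 19 is a multiple of 19, say 19s, with s coprime to 25.
Need s > 114/19, so s ≥ 7. First s ≥ 7 with gcd(s, 25) = 1 is s = 7. Thus t = 19·7 = 133.

133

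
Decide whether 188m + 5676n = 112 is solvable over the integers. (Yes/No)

By Bézout, 188m + 5676n = 112 has integer solutions iff gcd(188, 5676) | 112.
Euclid: 5676 = 30·188 + 36; 188 = 5·36 + 8; 36 = 4·8 + 4; 8 = 2·4 + 0. gcd = 4; 112 mod 4 = 0. Yes.

Yes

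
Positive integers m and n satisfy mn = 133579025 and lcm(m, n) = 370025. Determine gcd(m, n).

From gcd × lcm = mn: gcd = 133579025 / 370025 = 361.

361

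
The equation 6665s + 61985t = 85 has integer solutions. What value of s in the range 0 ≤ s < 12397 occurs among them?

10816

Euclid: 61985 = 9·6665 + 2000; 6665 = 3·2000 + 665; 2000 = 3·665 + 5; 665 = 133·5 + 0 → gcd = 5; 85 = 5·17.
Back-substitution yields 6665·(-93) + 61985·(10) = 5, so one solution is s = -93·17 = -1581, t = 10·17 = 170.
Solutions in s differ by 61985/5 = 12397; the one in [0, 12397) is -1581 mod 12397 = 10816.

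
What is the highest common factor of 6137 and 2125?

6137 = 17 · 19²
2125 = 5³ · 17
Common: 17 = 17

17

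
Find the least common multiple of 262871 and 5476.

gcd first: 262871 = 48·5476 + 23; 5476 = 238·23 + 2; 23 = 11·2 + 1; 2 = 2·1 + 0 → gcd = 1
lcm = 262871·5476/gcd = 1439481596/1 = 1439481596

1439481596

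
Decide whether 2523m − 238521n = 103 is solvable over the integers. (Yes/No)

By Bézout, 2523m − 238521n = 103 has integer solutions iff gcd(2523, 238521) | 103.
Euclid: 238521 = 94·2523 + 1359; 2523 = 1·1359 + 1164; 1359 = 1·1164 + 195; 1164 = 5·195 + 189; 195 = 1·189 + 6; 189 = 31·6 + 3; 6 = 2·3 + 0. gcd = 3; 103 mod 3 = 1. No.

No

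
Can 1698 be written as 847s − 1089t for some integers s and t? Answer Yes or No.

No

gcd(847, 1089): 1089 = 1·847 + 242; 847 = 3·242 + 121; 242 = 2·121 + 0 → 121
121 does not divide 1698, so a solution does not exist.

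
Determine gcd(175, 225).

175 = 5² · 7
225 = 3² · 5²
Common: 5² = 25

25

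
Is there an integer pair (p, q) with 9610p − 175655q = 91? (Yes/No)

No

By Bézout, 9610p − 175655q = 91 has integer solutions iff gcd(9610, 175655) | 91.
Euclid: 175655 = 18·9610 + 2675; 9610 = 3·2675 + 1585; 2675 = 1·1585 + 1090; 1585 = 1·1090 + 495; 1090 = 2·495 + 100; 495 = 4·100 + 95; 100 = 1·95 + 5; 95 = 19·5 + 0. gcd = 5; 91 mod 5 = 1. No.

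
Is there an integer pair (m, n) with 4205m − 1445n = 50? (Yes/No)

Yes

gcd(4205, 1445): 4205 = 2·1445 + 1315; 1445 = 1·1315 + 130; 1315 = 10·130 + 15; 130 = 8·15 + 10; 15 = 1·10 + 5; 10 = 2·5 + 0 → 5
5 divides 50, so a solution exists.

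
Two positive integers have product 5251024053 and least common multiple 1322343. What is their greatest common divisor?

3971

From gcd × lcm = pq: gcd = 5251024053 / 1322343 = 3971.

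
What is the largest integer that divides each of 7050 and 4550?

50

7050 = 2 · 3 · 5² · 47
4550 = 2 · 5² · 7 · 13
Common: 2 · 5² = 50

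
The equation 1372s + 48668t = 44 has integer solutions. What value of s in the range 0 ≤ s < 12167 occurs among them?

10287

gcd(1372, 48668) = 4 (Euclid: 48668 = 35·1372 + 648; 1372 = 2·648 + 76; 648 = 8·76 + 40; 76 = 1·40 + 36; 40 = 1·36 + 4; 36 = 9·4 + 0), and 4 | 44.
Extended Euclid: 1372·(-1277) + 48668·(36) = 4. Scale by 11: s₀ = -14047.
General solution s = s₀ + 12167k; reducing mod 12167 gives s = 10287 (and t = -290).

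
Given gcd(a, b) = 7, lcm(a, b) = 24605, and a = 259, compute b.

a·b = gcd·lcm = 7·24605 = 172235, so b = 172235/259 = 665.

665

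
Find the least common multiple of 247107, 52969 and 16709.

lcm(247107, 52969) = 247107·52969/gcd = 13089010683/49 = 267122667
lcm(267122667, 16709) = 267122667·16709/gcd = 4463352642903/49 = 91088829447

91088829447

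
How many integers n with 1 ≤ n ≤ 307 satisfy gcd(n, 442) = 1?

Prime factors of 442: 2, 13, 17. Count integers ≤ 307 divisible by none of them.
By inclusion–exclusion: 307 − ⌊307/2⌋ − ⌊307/13⌋ − ⌊307/17⌋ + ⌊307/26⌋ + ⌊307/34⌋ + ⌊307/221⌋ − ⌊307/442⌋ = 134.

134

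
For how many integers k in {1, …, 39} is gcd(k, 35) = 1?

28

Prime factors of 35: 5, 7. Count integers ≤ 39 divisible by none of them.
By inclusion–exclusion: 39 − ⌊39/5⌋ − ⌊39/7⌋ + ⌊39/35⌋ = 28.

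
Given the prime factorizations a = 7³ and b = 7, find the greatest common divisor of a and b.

min exponent per shared prime: 7 = 7

7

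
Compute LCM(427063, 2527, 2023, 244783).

lcm(427063, 2527) = 427063·2527/gcd = 1079188201/2527 = 427063
lcm(427063, 2023) = 427063·2023/gcd = 863948449/7 = 123421207
lcm(123421207, 244783) = 123421207·244783/gcd = 30211413313081/2023 = 14933966047

14933966047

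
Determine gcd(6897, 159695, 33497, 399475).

6897 = 3 · 11² · 19; 159695 = 5 · 19 · 41²; 33497 = 19 · 41 · 43; 399475 = 5² · 19 · 29²
gcd takes min exponent of each prime: 19 = 19

19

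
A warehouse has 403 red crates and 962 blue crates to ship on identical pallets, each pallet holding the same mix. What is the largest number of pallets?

13

Euclid: 962 = 2·403 + 156; 403 = 2·156 + 91; 156 = 1·91 + 65; 91 = 1·65 + 26; 65 = 2·26 + 13; 26 = 2·13 + 0. Last nonzero remainder: 13.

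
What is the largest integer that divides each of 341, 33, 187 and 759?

11

341 = 11 · 31; 33 = 3 · 11; 187 = 11 · 17; 759 = 3 · 11 · 23
gcd takes min exponent of each prime: 11 = 11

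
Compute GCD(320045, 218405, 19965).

320045 = 5 · 11² · 23²; 218405 = 5 · 11² · 19²; 19965 = 3 · 5 · 11³
gcd takes min exponent of each prime: 5 · 11² = 605

605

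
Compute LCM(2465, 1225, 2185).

263915225

2465 = 5 · 17 · 29; 1225 = 5² · 7²; 2185 = 5 · 19 · 23
lcm takes max exponent of each prime: 5² · 7² · 17 · 19 · 23 · 29 = 263915225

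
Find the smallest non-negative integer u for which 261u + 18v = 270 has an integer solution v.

Reduce mod 18: 261u ≡ 270 (mod 18). With g = gcd(261, 18) = 9 dividing 270, divide through: 29u ≡ 30 (mod 2).
Since gcd(29, 2) = 1, u ≡ 30·(29)⁻¹ ≡ 0 (mod 2). Smallest non-negative: 0.

0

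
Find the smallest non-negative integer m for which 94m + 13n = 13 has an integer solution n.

0

gcd(94, 13) = 1 (Euclid: 94 = 7·13 + 3; 13 = 4·3 + 1; 3 = 3·1 + 0), and 1 | 13.
Extended Euclid: 94·(-4) + 13·(29) = 1. Scale by 13: m₀ = -52.
General solution m = m₀ + 13t; reducing mod 13 gives m = 0 (and n = 1).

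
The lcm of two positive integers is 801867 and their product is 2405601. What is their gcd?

3

gcd·lcm = product, so gcd = 2405601/801867 = 3.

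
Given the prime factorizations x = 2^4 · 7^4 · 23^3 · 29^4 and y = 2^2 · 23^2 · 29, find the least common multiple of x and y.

330588424203632

max exponent per prime: 2^4 · 7^4 · 23^3 · 29^4 = 330588424203632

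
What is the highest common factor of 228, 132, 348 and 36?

12

228 = 2² · 3 · 19; 132 = 2² · 3 · 11; 348 = 2² · 3 · 29; 36 = 2² · 3²
gcd takes min exponent of each prime: 2² · 3 = 12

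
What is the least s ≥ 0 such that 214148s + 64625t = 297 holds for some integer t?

4839

gcd(214148, 64625) = 11 (Euclid: 214148 = 3·64625 + 20273; 64625 = 3·20273 + 3806; 20273 = 5·3806 + 1243; 3806 = 3·1243 + 77; 1243 = 16·77 + 11; 77 = 7·11 + 0), and 11 | 297.
Extended Euclid: 214148·(832) + 64625·(-2757) = 11. Scale by 27: s₀ = 22464.
General solution s = s₀ + 5875k; reducing mod 5875 gives s = 4839 (and t = -16035).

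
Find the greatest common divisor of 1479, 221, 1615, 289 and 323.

17

gcd(1479, 221): 1479 = 6·221 + 153; 221 = 1·153 + 68; 153 = 2·68 + 17; 68 = 4·17 + 0 → 17
gcd(17, 1615): 1615 = 95·17 + 0 → 17
gcd(17, 289): 289 = 17·17 + 0 → 17
gcd(17, 323): 323 = 19·17 + 0 → 17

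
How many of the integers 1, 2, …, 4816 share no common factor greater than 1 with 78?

1482

78 = 2·3·13. Inclusion–exclusion on these primes:
4816 − ⌊4816/2⌋ − ⌊4816/3⌋ − ⌊4816/13⌋ + ⌊4816/6⌋ + ⌊4816/26⌋ + ⌊4816/39⌋ − ⌊4816/78⌋ = 1482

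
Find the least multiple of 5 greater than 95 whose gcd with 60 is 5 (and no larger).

115

gcd(x, 60) = 5 forces 5 | x; write x = 5s. Then gcd(5s, 5·12) = 5·gcd(s, 12), so need gcd(s, 12) = 1.
5s > 95 gives s ≥ 20. The least s ≥ 20 coprime to 12 is 23, so x = 5·23 = 115.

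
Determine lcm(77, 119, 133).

24871

77 = 7 · 11; 119 = 7 · 17; 133 = 7 · 19
lcm takes max exponent of each prime: 7 · 11 · 17 · 19 = 24871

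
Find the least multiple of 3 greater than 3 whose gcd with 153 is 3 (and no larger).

6

gcd(t, 153) = 3 forces 3 | t; write t = 3s. Then gcd(3s, 3·51) = 3·gcd(s, 51), so need gcd(s, 51) = 1.
3s > 3 gives s ≥ 2. The least s ≥ 2 coprime to 51 is 2, so t = 3·2 = 6.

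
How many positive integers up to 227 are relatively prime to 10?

Prime factors of 10: 2, 5. Count integers ≤ 227 divisible by none of them.
By inclusion–exclusion: 227 − ⌊227/2⌋ − ⌊227/5⌋ + ⌊227/10⌋ = 91.

91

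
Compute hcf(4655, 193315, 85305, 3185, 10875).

5

4655 = 5 · 7² · 19; 193315 = 5 · 23 · 41²; 85305 = 3 · 5 · 11² · 47; 3185 = 5 · 7² · 13; 10875 = 3 · 5³ · 29
gcd takes min exponent of each prime: 5 = 5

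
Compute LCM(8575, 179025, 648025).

8575 = 5² · 7³; 179025 = 3 · 5² · 7 · 11 · 31; 648025 = 5² · 7² · 23²
lcm takes max exponent of each prime: 3 · 5² · 7³ · 11 · 23² · 31 = 4640507025

4640507025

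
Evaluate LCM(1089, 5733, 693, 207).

15954939

lcm(1089, 5733) = 1089·5733/gcd = 6243237/9 = 693693
lcm(693693, 693) = 693693·693/gcd = 480729249/693 = 693693
lcm(693693, 207) = 693693·207/gcd = 143594451/9 = 15954939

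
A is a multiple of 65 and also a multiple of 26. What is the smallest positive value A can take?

65 = 5 · 13; 26 = 2 · 13
max exponents: 2 · 5 · 13 = 130

130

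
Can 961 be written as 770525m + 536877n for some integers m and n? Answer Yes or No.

By Bézout, 770525m + 536877n = 961 has integer solutions iff gcd(770525, 536877) | 961.
Euclid: 770525 = 1·536877 + 233648; 536877 = 2·233648 + 69581; 233648 = 3·69581 + 24905; 69581 = 2·24905 + 19771; 24905 = 1·19771 + 5134; 19771 = 3·5134 + 4369; 5134 = 1·4369 + 765; 4369 = 5·765 + 544; 765 = 1·544 + 221; 544 = 2·221 + 102; 221 = 2·102 + 17; 102 = 6·17 + 0. gcd = 17; 961 mod 17 = 9. No.

No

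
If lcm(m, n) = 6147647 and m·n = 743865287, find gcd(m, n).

From gcd × lcm = mn: gcd = 743865287 / 6147647 = 121.

121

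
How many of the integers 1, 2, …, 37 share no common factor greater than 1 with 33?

33 = 3·11. Inclusion–exclusion on these primes:
37 − ⌊37/3⌋ − ⌊37/11⌋ + ⌊37/33⌋ = 23

23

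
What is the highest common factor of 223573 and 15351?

7

223573 = 7 · 19 · 41²
15351 = 3 · 7 · 17 · 43
Common: 7 = 7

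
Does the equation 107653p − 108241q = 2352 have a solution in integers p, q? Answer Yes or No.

Yes

gcd(107653, 108241): 108241 = 1·107653 + 588; 107653 = 183·588 + 49; 588 = 12·49 + 0 → 49
49 divides 2352, so a solution exists.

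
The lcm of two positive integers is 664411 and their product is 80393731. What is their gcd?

gcd·lcm = product, so gcd = 80393731/664411 = 121.

121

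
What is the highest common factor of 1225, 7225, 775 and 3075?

25

1225 = 5² · 7²; 7225 = 5² · 17²; 775 = 5² · 31; 3075 = 3 · 5² · 41
gcd takes min exponent of each prime: 5² = 25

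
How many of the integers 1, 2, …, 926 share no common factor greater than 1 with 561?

529

561 = 3·11·17. Inclusion–exclusion on these primes:
926 − ⌊926/3⌋ − ⌊926/11⌋ − ⌊926/17⌋ + ⌊926/33⌋ + ⌊926/51⌋ + ⌊926/187⌋ − ⌊926/561⌋ = 529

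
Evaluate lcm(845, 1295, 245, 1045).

845 = 5 · 13²; 1295 = 5 · 7 · 37; 245 = 5 · 7²; 1045 = 5 · 11 · 19
lcm takes max exponent of each prime: 5 · 7² · 11 · 13² · 19 · 37 = 320184865

320184865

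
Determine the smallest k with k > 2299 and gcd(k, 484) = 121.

2541

gcd(k, 484) = 121 forces 121 | k; write k = 121s. Then gcd(121s, 121·4) = 121·gcd(s, 4), so need gcd(s, 4) = 1.
121s > 2299 gives s ≥ 20. The least s ≥ 20 coprime to 4 is 21, so k = 121·21 = 2541.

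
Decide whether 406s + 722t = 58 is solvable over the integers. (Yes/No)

gcd(406, 722): 722 = 1·406 + 316; 406 = 1·316 + 90; 316 = 3·90 + 46; 90 = 1·46 + 44; 46 = 1·44 + 2; 44 = 22·2 + 0 → 2
2 divides 58, so a solution exists.

Yes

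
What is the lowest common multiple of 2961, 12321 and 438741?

2961 = 3² · 7 · 47; 12321 = 3² · 37²; 438741 = 3² · 29 · 41²
lcm takes max exponent of each prime: 3² · 7 · 29 · 37² · 41² · 47 = 197609385141

197609385141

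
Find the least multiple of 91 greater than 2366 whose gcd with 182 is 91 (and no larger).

gcd(a, 182) = 91 forces 91 | a; write a = 91s. Then gcd(91s, 91·2) = 91·gcd(s, 2), so need gcd(s, 2) = 1.
91s > 2366 gives s ≥ 27. The least s ≥ 27 coprime to 2 is 27, so a = 91·27 = 2457.

2457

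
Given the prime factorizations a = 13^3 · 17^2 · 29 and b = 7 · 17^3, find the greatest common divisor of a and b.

min exponent per shared prime: 17^2 = 289

289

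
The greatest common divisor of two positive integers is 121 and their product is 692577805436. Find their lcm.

For any two positive integers, gcd × lcm equals their product. Hence lcm = 692577805436 / 121 = 5723783516.

5723783516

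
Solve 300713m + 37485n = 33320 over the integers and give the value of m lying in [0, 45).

40

Reduce mod 37485: 300713m ≡ 33320 (mod 37485). With g = gcd(300713, 37485) = 833 dividing 33320, divide through: 361m ≡ 40 (mod 45).
Since gcd(361, 45) = 1, m ≡ 40·(361)⁻¹ ≡ 40 (mod 45). Smallest non-negative: 40.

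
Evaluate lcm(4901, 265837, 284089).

4901 = 13² · 29; 265837 = 11² · 13³; 284089 = 13² · 41²
lcm takes max exponent of each prime: 11² · 13³ · 29 · 41² = 12959287913

12959287913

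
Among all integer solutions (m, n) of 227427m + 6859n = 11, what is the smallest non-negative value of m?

gcd(227427, 6859) = 1 (Euclid: 227427 = 33·6859 + 1080; 6859 = 6·1080 + 379; 1080 = 2·379 + 322; 379 = 1·322 + 57; 322 = 5·57 + 37; 57 = 1·37 + 20; 37 = 1·20 + 17; 20 = 1·17 + 3; 17 = 5·3 + 2; 3 = 1·2 + 1; 2 = 2·1 + 0), and 1 | 11.
Extended Euclid: 227427·(-2407) + 6859·(79810) = 1. Scale by 11: m₀ = -26477.
General solution m = m₀ + 6859t; reducing mod 6859 gives m = 959 (and n = -31798).

959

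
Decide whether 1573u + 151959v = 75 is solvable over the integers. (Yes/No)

gcd(1573, 151959): 151959 = 96·1573 + 951; 1573 = 1·951 + 622; 951 = 1·622 + 329; 622 = 1·329 + 293; 329 = 1·293 + 36; 293 = 8·36 + 5; 36 = 7·5 + 1; 5 = 5·1 + 0 → 1
1 divides 75, so a solution exists.

Yes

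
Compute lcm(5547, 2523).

4665027

gcd first: 5547 = 2·2523 + 501; 2523 = 5·501 + 18; 501 = 27·18 + 15; 18 = 1·15 + 3; 15 = 5·3 + 0 → gcd = 3
lcm = 5547·2523/gcd = 13995081/3 = 4665027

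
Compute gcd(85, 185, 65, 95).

5

gcd(85, 185): 185 = 2·85 + 15; 85 = 5·15 + 10; 15 = 1·10 + 5; 10 = 2·5 + 0 → 5
gcd(5, 65): 65 = 13·5 + 0 → 5
gcd(5, 95): 95 = 19·5 + 0 → 5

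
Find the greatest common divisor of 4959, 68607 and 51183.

4959 = 3² · 19 · 29; 68607 = 3⁴ · 7 · 11²; 51183 = 3² · 11² · 47
gcd takes min exponent of each prime: 3² = 9

9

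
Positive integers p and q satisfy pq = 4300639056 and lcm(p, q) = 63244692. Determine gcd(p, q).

gcd·lcm = product, so gcd = 4300639056/63244692 = 68.

68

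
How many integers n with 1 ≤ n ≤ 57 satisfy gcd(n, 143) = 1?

143 = 11·13. Inclusion–exclusion on these primes:
57 − ⌊57/11⌋ − ⌊57/13⌋ + ⌊57/143⌋ = 48

48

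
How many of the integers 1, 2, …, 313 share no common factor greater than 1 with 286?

132

286 = 2·11·13. Inclusion–exclusion on these primes:
313 − ⌊313/2⌋ − ⌊313/11⌋ − ⌊313/13⌋ + ⌊313/22⌋ + ⌊313/26⌋ + ⌊313/143⌋ − ⌊313/286⌋ = 132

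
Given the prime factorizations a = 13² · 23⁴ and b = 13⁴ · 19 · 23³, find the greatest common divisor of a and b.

min exponent per shared prime: 13² · 23³ = 2056223

2056223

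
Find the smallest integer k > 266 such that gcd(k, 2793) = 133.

532

2793 = 133·21. Any k with gcd(k, 2793) = 133 is a multiple of 133, say 133s, with s coprime to 21.
Need s > 266/133, so s ≥ 3. First s ≥ 3 with gcd(s, 21) = 1 is s = 4. Thus k = 133·4 = 532.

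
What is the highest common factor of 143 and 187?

11

143 = 11 · 13
187 = 11 · 17
Common: 11 = 11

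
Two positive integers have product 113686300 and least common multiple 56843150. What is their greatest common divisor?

2

From gcd × lcm = ab: gcd = 113686300 / 56843150 = 2.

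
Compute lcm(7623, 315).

7623 = 3² · 7 · 11²; 315 = 3² · 5 · 7
max exponents: 3² · 5 · 7 · 11² = 38115

38115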